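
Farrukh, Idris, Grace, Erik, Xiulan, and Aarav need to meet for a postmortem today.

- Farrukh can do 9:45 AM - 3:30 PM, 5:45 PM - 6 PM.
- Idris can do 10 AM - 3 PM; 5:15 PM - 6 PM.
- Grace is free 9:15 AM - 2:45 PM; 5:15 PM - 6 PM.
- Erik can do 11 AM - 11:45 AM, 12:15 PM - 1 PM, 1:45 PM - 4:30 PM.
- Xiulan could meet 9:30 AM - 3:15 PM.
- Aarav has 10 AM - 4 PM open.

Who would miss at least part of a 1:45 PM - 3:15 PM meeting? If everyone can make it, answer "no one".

Farrukh: free for 13:45-15:15. Idris: not fully free for 13:45-15:15. Grace: not fully free for 13:45-15:15. Erik: free for 13:45-15:15. Xiulan: free for 13:45-15:15. Aarav: free for 13:45-15:15.

Grace, Idris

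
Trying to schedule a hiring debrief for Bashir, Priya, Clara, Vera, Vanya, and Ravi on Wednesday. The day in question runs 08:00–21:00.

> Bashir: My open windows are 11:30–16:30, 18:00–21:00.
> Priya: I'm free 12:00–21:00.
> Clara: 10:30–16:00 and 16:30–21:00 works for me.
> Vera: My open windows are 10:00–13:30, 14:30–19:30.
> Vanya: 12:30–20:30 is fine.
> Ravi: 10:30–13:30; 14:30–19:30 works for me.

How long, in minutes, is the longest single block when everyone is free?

Bashir ∩ Priya: 12:00-16:30, 18:00-21:00.
Bashir ∩ Priya ∩ Clara: 12:00-16:00, 18:00-21:00.
Bashir ∩ Priya ∩ Clara ∩ Vera: 12:00-13:30, 14:30-16:00, 18:00-19:30.
Bashir ∩ Priya ∩ Clara ∩ Vera ∩ Vanya: 12:30-13:30, 14:30-16:00, 18:00-19:30.
Bashir ∩ Priya ∩ Clara ∩ Vera ∩ Vanya ∩ Ravi: 12:30-13:30, 14:30-16:00, 18:00-19:30.
The longest is 14:30-16:00 at 90 minutes.

90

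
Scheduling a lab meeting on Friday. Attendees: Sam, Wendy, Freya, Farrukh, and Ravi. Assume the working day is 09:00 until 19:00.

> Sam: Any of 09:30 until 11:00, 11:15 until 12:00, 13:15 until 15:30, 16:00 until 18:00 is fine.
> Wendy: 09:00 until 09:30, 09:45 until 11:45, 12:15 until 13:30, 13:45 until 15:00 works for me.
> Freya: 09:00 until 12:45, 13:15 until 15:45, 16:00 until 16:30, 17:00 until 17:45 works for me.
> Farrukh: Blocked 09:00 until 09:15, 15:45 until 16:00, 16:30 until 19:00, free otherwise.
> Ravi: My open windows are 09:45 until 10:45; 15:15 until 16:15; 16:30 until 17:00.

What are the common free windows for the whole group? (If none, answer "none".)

Sam free: 09:30-11:00, 11:15-12:00, 13:15-15:30, 16:00-18:00.
Wendy free: 09:00-09:30, 09:45-11:45, 12:15-13:30, 13:45-15:00.
Freya free: 09:00-12:45, 13:15-15:45, 16:00-16:30, 17:00-17:45.
Farrukh free: 09:15-15:45, 16:00-16:30 (invert busy blocks within the working day).
Ravi free: 09:45-10:45, 15:15-16:15, 16:30-17:00.
Sam ∩ Wendy: 09:45-11:00, 11:15-11:45, 13:15-13:30, 13:45-15:00.
Sam ∩ Wendy ∩ Freya: 09:45-11:00, 11:15-11:45, 13:15-13:30, 13:45-15:00.
Sam ∩ Wendy ∩ Freya ∩ Farrukh: 09:45-11:00, 11:15-11:45, 13:15-13:30, 13:45-15:00.
Sam ∩ Wendy ∩ Freya ∩ Farrukh ∩ Ravi: 09:45-10:45.

09:45-10:45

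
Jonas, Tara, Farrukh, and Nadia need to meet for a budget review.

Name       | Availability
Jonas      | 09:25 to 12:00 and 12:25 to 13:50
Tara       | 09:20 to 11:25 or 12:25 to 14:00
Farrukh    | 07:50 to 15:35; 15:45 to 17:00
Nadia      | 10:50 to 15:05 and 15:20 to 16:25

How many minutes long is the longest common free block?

Jonas ∩ Tara: 09:25-11:25, 12:25-13:50.
Jonas ∩ Tara ∩ Farrukh: 09:25-11:25, 12:25-13:50.
Jonas ∩ Tara ∩ Farrukh ∩ Nadia: 10:50-11:25, 12:25-13:50.
So the common availability across everyone is 10:50-11:25, 12:25-13:50.
The longest is 12:25-13:50 at 85 minutes.

85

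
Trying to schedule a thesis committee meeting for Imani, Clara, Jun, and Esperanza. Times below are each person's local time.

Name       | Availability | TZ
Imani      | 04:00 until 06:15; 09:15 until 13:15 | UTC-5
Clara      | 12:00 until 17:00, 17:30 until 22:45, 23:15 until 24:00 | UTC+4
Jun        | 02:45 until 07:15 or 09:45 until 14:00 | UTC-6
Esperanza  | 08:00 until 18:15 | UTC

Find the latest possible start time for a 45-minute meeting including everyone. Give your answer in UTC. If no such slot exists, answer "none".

Imani in UTC: 09:00-11:15, 14:15-18:15 (add 5h to convert from UTC-5).
Clara in UTC: 08:00-13:00, 13:30-18:45, 19:15-20:00 (subtract 4h to convert from UTC+4).
Jun in UTC: 08:45-13:15, 15:45-20:00 (add 6h to convert from UTC-6).
Esperanza in UTC: 08:00-18:15.
Imani ∩ Clara: 09:00-11:15, 14:15-18:15.
Imani ∩ Clara ∩ Jun: 09:00-11:15, 15:45-18:15.
Imani ∩ Clara ∩ Jun ∩ Esperanza: 09:00-11:15, 15:45-18:15.
The last common window of at least 45 minutes is 15:45-18:15; a 45-minute meeting can start as late as 17:30 and still end by 18:15.

17:30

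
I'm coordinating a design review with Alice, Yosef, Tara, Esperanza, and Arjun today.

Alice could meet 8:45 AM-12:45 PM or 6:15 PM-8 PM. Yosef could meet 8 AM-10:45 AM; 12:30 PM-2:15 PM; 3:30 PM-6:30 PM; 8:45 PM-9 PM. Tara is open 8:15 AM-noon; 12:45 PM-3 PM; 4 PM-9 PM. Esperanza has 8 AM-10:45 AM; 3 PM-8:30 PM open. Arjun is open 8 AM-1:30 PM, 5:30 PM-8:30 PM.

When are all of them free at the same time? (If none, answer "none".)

08:45-10:45, 18:15-18:30

Alice ∩ Yosef: 08:45-10:45, 12:30-12:45, 18:15-18:30.
Alice ∩ Yosef ∩ Tara: 08:45-10:45, 18:15-18:30.
Alice ∩ Yosef ∩ Tara ∩ Esperanza: 08:45-10:45, 18:15-18:30.
Alice ∩ Yosef ∩ Tara ∩ Esperanza ∩ Arjun: 08:45-10:45, 18:15-18:30.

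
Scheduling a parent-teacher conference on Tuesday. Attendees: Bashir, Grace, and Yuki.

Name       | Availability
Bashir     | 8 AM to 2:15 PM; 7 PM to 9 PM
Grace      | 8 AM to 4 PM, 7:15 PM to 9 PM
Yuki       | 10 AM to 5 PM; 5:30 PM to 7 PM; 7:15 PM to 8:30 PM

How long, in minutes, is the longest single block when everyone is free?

Bashir ∩ Grace: 08:00-14:15, 19:15-21:00.
Bashir ∩ Grace ∩ Yuki: 10:00-14:15, 19:15-20:30.
So the common availability across everyone is 10:00-14:15, 19:15-20:30.
The longest is 10:00-14:15 at 255 minutes.

255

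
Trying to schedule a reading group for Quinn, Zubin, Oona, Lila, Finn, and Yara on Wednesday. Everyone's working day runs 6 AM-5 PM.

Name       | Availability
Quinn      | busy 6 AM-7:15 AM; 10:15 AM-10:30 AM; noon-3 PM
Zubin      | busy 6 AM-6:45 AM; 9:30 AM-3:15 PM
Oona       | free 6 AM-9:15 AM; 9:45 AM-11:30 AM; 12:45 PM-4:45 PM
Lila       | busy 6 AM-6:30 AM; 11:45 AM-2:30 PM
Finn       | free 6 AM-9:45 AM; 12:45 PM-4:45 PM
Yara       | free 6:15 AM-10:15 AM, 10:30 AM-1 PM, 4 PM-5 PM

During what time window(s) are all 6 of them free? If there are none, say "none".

07:15-09:15, 16:00-16:45

Quinn free: 07:15-10:15, 10:30-12:00, 15:00-17:00 (invert busy blocks within the working day).
Zubin free: 06:45-09:30, 15:15-17:00 (invert busy blocks within the working day).
Oona free: 06:00-09:15, 09:45-11:30, 12:45-16:45.
Lila free: 06:30-11:45, 14:30-17:00 (invert busy blocks within the working day).
Finn free: 06:00-09:45, 12:45-16:45.
Yara free: 06:15-10:15, 10:30-13:00, 16:00-17:00.
Quinn ∩ Zubin: 07:15-09:30, 15:15-17:00.
Quinn ∩ Zubin ∩ Oona: 07:15-09:15, 15:15-16:45.
Quinn ∩ Zubin ∩ Oona ∩ Lila: 07:15-09:15, 15:15-16:45.
Quinn ∩ Zubin ∩ Oona ∩ Lila ∩ Finn: 07:15-09:15, 15:15-16:45.
Quinn ∩ Zubin ∩ Oona ∩ Lila ∩ Finn ∩ Yara: 07:15-09:15, 16:00-16:45.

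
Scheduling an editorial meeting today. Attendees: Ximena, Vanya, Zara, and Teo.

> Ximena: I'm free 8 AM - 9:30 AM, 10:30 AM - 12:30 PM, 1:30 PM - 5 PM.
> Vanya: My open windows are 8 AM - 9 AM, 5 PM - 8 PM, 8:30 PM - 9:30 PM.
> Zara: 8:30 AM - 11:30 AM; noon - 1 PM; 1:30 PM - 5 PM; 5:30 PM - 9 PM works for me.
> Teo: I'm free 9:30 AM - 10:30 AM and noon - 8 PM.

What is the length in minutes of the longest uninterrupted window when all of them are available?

Ximena ∩ Vanya: 08:00-09:00.
Ximena ∩ Vanya ∩ Zara: 08:30-09:00.
Ximena ∩ Vanya ∩ Zara ∩ Teo: ∅.
There is no time when everyone is free.
No common window exists, so the longest block is 0 minutes.

0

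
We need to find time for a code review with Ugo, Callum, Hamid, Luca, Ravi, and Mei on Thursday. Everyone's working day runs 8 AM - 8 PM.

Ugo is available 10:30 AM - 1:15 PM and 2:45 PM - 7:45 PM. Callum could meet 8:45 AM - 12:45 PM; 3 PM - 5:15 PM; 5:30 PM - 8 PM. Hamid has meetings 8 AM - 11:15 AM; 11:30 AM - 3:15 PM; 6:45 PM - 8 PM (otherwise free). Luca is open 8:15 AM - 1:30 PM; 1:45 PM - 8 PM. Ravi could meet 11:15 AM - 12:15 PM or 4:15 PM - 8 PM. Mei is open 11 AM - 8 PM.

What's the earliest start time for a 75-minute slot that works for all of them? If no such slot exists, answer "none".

Ugo free: 10:30-13:15, 14:45-19:45.
Callum free: 08:45-12:45, 15:00-17:15, 17:30-20:00.
Hamid free: 11:15-11:30, 15:15-18:45 (invert busy blocks within the working day).
Luca free: 08:15-13:30, 13:45-20:00.
Ravi free: 11:15-12:15, 16:15-20:00.
Mei free: 11:00-20:00.
Ugo ∩ Callum: 10:30-12:45, 15:00-17:15, 17:30-19:45.
Ugo ∩ Callum ∩ Hamid: 11:15-11:30, 15:15-17:15, 17:30-18:45.
Ugo ∩ Callum ∩ Hamid ∩ Luca: 11:15-11:30, 15:15-17:15, 17:30-18:45.
Ugo ∩ Callum ∩ Hamid ∩ Luca ∩ Ravi: 11:15-11:30, 16:15-17:15, 17:30-18:45.
Ugo ∩ Callum ∩ Hamid ∩ Luca ∩ Ravi ∩ Mei: 11:15-11:30, 16:15-17:15, 17:30-18:45.
Those are the intersection windows.
The first common window of at least 75 minutes is 17:30-18:45, so the earliest start is 17:30.

17:30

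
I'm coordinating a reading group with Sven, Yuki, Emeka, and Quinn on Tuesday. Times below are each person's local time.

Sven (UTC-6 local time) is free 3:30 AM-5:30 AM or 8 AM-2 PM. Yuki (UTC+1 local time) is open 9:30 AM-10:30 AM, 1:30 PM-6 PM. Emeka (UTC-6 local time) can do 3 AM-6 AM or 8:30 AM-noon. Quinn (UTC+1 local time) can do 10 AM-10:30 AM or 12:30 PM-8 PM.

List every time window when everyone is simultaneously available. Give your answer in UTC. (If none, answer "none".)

14:30-17:00

Sven in UTC: 09:30-11:30, 14:00-20:00 (add 6h to convert from UTC-6).
Yuki in UTC: 08:30-09:30, 12:30-17:00 (subtract 1h to convert from UTC+1).
Emeka in UTC: 09:00-12:00, 14:30-18:00 (add 6h to convert from UTC-6).
Quinn in UTC: 09:00-09:30, 11:30-19:00 (subtract 1h to convert from UTC+1).
Sven ∩ Yuki: 14:00-17:00.
Sven ∩ Yuki ∩ Emeka: 14:30-17:00.
Sven ∩ Yuki ∩ Emeka ∩ Quinn: 14:30-17:00.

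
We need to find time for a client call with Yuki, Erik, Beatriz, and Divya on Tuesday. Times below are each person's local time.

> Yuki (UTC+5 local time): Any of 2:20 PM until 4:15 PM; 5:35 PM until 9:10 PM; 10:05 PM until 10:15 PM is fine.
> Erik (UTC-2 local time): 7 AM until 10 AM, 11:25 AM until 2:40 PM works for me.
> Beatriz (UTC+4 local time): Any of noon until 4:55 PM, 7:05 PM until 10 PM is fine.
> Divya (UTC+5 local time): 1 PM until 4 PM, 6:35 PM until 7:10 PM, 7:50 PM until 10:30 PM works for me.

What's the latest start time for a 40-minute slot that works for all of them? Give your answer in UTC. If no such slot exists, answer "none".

Yuki in UTC: 09:20-11:15, 12:35-16:10, 17:05-17:15 (subtract 5h to convert from UTC+5).
Erik in UTC: 09:00-12:00, 13:25-16:40 (add 2h to convert from UTC-2).
Beatriz in UTC: 08:00-12:55, 15:05-18:00 (subtract 4h to convert from UTC+4).
Divya in UTC: 08:00-11:00, 13:35-14:10, 14:50-17:30 (subtract 5h to convert from UTC+5).
Yuki ∩ Erik: 09:20-11:15, 13:25-16:10.
Yuki ∩ Erik ∩ Beatriz: 09:20-11:15, 15:05-16:10.
Yuki ∩ Erik ∩ Beatriz ∩ Divya: 09:20-11:00, 15:05-16:10.
So the common availability across everyone is 09:20-11:00, 15:05-16:10.
The last common window of at least 40 minutes is 15:05-16:10; a 40-minute meeting can start as late as 15:30 and still end by 16:10.

15:30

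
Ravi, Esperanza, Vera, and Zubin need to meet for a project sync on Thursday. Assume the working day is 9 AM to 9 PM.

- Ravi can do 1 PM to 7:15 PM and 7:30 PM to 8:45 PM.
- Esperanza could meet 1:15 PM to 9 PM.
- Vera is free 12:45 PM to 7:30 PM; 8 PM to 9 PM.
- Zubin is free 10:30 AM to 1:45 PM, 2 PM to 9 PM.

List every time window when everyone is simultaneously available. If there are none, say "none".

Ravi ∩ Esperanza: 13:15-19:15, 19:30-20:45.
Ravi ∩ Esperanza ∩ Vera: 13:15-19:15, 20:00-20:45.
Ravi ∩ Esperanza ∩ Vera ∩ Zubin: 13:15-13:45, 14:00-19:15, 20:00-20:45.
Those are the intersection windows.

13:15-13:45, 14:00-19:15, 20:00-20:45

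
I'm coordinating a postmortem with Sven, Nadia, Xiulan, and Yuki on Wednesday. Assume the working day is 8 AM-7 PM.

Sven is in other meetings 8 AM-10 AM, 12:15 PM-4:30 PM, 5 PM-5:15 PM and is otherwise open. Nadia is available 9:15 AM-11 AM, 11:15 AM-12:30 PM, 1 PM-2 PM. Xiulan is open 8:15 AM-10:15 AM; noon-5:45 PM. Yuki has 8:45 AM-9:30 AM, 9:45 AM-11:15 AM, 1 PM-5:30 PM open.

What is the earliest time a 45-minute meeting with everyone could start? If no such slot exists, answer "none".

none

Sven free: 10:00-12:15, 16:30-17:00, 17:15-19:00 (invert busy blocks within the working day).
Nadia free: 09:15-11:00, 11:15-12:30, 13:00-14:00.
Xiulan free: 08:15-10:15, 12:00-17:45.
Yuki free: 08:45-09:30, 09:45-11:15, 13:00-17:30.
Sven ∩ Nadia: 10:00-11:00, 11:15-12:15.
Sven ∩ Nadia ∩ Xiulan: 10:00-10:15, 12:00-12:15.
Sven ∩ Nadia ∩ Xiulan ∩ Yuki: 10:00-10:15.
No common window is at least 45 minutes long.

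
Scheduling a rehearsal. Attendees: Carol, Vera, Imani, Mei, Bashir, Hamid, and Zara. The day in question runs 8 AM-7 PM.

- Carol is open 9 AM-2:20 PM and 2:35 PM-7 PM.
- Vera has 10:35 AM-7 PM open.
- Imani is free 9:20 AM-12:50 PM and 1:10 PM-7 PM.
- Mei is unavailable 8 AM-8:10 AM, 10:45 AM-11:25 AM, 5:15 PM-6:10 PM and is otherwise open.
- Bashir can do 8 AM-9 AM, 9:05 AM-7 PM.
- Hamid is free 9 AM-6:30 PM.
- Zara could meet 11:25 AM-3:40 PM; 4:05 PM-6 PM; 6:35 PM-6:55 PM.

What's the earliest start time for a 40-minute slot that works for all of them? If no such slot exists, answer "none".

Carol free: 09:00-14:20, 14:35-19:00.
Vera free: 10:35-19:00.
Imani free: 09:20-12:50, 13:10-19:00.
Mei free: 08:10-10:45, 11:25-17:15, 18:10-19:00 (invert busy blocks within the working day).
Bashir free: 08:00-09:00, 09:05-19:00.
Hamid free: 09:00-18:30.
Zara free: 11:25-15:40, 16:05-18:00, 18:35-18:55.
Carol ∩ Vera: 10:35-14:20, 14:35-19:00.
Carol ∩ Vera ∩ Imani: 10:35-12:50, 13:10-14:20, 14:35-19:00.
Carol ∩ Vera ∩ Imani ∩ Mei: 10:35-10:45, 11:25-12:50, 13:10-14:20, 14:35-17:15, 18:10-19:00.
Carol ∩ Vera ∩ Imani ∩ Mei ∩ Bashir: 10:35-10:45, 11:25-12:50, 13:10-14:20, 14:35-17:15, 18:10-19:00.
Carol ∩ Vera ∩ Imani ∩ Mei ∩ Bashir ∩ Hamid: 10:35-10:45, 11:25-12:50, 13:10-14:20, 14:35-17:15, 18:10-18:30.
Carol ∩ Vera ∩ Imani ∩ Mei ∩ Bashir ∩ Hamid ∩ Zara: 11:25-12:50, 13:10-14:20, 14:35-15:40, 16:05-17:15.
The first common window of at least 40 minutes is 11:25-12:50, so the earliest start is 11:25.

11:25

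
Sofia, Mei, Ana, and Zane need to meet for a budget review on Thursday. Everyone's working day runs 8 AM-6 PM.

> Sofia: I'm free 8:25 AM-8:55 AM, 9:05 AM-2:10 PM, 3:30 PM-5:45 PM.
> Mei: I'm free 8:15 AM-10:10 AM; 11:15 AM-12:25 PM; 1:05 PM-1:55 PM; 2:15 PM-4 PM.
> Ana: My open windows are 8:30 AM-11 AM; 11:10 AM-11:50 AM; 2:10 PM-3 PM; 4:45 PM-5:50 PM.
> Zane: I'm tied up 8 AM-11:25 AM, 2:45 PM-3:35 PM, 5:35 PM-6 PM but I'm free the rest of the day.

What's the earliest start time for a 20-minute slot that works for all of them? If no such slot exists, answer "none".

Sofia free: 08:25-08:55, 09:05-14:10, 15:30-17:45.
Mei free: 08:15-10:10, 11:15-12:25, 13:05-13:55, 14:15-16:00.
Ana free: 08:30-11:00, 11:10-11:50, 14:10-15:00, 16:45-17:50.
Zane free: 11:25-14:45, 15:35-17:35 (invert busy blocks within the working day).
Sofia ∩ Mei: 08:25-08:55, 09:05-10:10, 11:15-12:25, 13:05-13:55, 15:30-16:00.
Sofia ∩ Mei ∩ Ana: 08:30-08:55, 09:05-10:10, 11:15-11:50.
Sofia ∩ Mei ∩ Ana ∩ Zane: 11:25-11:50.
The first common window of at least 20 minutes is 11:25-11:50, so the earliest start is 11:25.

11:25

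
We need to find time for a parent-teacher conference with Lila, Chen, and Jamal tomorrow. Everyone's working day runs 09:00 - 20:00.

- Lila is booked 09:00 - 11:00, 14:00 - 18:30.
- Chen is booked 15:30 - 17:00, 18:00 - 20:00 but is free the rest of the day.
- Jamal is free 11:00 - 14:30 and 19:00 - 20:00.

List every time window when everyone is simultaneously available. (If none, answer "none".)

Lila free: 11:00-14:00, 18:30-20:00 (invert busy blocks within the working day).
Chen free: 09:00-15:30, 17:00-18:00 (invert busy blocks within the working day).
Jamal free: 11:00-14:30, 19:00-20:00.
Lila ∩ Chen: 11:00-14:00.
Lila ∩ Chen ∩ Jamal: 11:00-14:00.

11:00-14:00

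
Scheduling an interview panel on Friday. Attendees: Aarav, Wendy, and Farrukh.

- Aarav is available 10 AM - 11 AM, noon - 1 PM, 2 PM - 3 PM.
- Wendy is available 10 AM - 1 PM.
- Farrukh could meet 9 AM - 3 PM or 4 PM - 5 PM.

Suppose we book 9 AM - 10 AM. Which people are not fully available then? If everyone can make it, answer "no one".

Aarav, Wendy

Aarav: not fully free for 09:00-10:00. Wendy: not fully free for 09:00-10:00. Farrukh: free for 09:00-10:00.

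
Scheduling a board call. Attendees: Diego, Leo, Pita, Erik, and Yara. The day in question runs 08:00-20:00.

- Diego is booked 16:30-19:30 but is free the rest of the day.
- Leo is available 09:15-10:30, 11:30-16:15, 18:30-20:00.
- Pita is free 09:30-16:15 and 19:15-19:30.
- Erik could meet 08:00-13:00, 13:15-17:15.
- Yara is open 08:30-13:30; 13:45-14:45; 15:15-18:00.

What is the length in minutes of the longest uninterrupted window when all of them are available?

90

Diego free: 08:00-16:30, 19:30-20:00 (invert busy blocks within the working day).
Leo free: 09:15-10:30, 11:30-16:15, 18:30-20:00.
Pita free: 09:30-16:15, 19:15-19:30.
Erik free: 08:00-13:00, 13:15-17:15.
Yara free: 08:30-13:30, 13:45-14:45, 15:15-18:00.
Diego ∩ Leo: 09:15-10:30, 11:30-16:15, 19:30-20:00.
Diego ∩ Leo ∩ Pita: 09:30-10:30, 11:30-16:15.
Diego ∩ Leo ∩ Pita ∩ Erik: 09:30-10:30, 11:30-13:00, 13:15-16:15.
Diego ∩ Leo ∩ Pita ∩ Erik ∩ Yara: 09:30-10:30, 11:30-13:00, 13:15-13:30, 13:45-14:45, 15:15-16:15.
So the common availability across everyone is 09:30-10:30, 11:30-13:00, 13:15-13:30, 13:45-14:45, 15:15-16:15.
The longest is 11:30-13:00 at 90 minutes.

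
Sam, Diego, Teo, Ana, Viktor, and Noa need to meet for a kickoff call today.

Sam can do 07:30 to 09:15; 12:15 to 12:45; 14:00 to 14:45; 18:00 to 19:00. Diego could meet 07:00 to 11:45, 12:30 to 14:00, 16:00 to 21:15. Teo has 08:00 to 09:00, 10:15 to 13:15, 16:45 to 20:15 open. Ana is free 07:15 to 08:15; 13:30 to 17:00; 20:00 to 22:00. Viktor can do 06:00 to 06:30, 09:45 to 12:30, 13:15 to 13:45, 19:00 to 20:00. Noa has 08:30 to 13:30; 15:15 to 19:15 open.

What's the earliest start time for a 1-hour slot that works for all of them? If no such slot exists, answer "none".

Sam ∩ Diego: 07:30-09:15, 12:30-12:45, 18:00-19:00.
Sam ∩ Diego ∩ Teo: 08:00-09:00, 12:30-12:45, 18:00-19:00.
Sam ∩ Diego ∩ Teo ∩ Ana: 08:00-08:15.
Sam ∩ Diego ∩ Teo ∩ Ana ∩ Viktor: ∅.
Sam ∩ Diego ∩ Teo ∩ Ana ∩ Viktor ∩ Noa: ∅.
There is no time when everyone is free.
No common window is at least 60 minutes long.

none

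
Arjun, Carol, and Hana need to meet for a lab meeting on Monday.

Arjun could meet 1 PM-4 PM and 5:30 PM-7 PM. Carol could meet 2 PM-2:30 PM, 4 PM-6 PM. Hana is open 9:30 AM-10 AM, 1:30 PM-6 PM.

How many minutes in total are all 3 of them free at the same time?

Arjun ∩ Carol: 14:00-14:30, 17:30-18:00.
Arjun ∩ Carol ∩ Hana: 14:00-14:30, 17:30-18:00.
Those are the intersection windows.
Summing the common windows: 30 + 30 = 60 minutes.

60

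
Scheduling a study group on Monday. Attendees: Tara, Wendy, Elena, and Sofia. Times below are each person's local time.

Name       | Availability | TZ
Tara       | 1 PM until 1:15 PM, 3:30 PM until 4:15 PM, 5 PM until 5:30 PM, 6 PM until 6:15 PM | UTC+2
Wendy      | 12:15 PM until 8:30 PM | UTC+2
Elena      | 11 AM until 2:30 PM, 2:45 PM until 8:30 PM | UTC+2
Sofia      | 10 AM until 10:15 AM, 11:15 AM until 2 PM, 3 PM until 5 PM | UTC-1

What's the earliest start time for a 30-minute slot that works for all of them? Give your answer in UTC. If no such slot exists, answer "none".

Tara in UTC: 11:00-11:15, 13:30-14:15, 15:00-15:30, 16:00-16:15 (subtract 2h to convert from UTC+2).
Wendy in UTC: 10:15-18:30 (subtract 2h to convert from UTC+2).
Elena in UTC: 09:00-12:30, 12:45-18:30 (subtract 2h to convert from UTC+2).
Sofia in UTC: 11:00-11:15, 12:15-15:00, 16:00-18:00 (add 1h to convert from UTC-1).
Tara ∩ Wendy: 11:00-11:15, 13:30-14:15, 15:00-15:30, 16:00-16:15.
Tara ∩ Wendy ∩ Elena: 11:00-11:15, 13:30-14:15, 15:00-15:30, 16:00-16:15.
Tara ∩ Wendy ∩ Elena ∩ Sofia: 11:00-11:15, 13:30-14:15, 16:00-16:15.
Those are the intersection windows.
The first common window of at least 30 minutes is 13:30-14:15, so the earliest start is 13:30.

13:30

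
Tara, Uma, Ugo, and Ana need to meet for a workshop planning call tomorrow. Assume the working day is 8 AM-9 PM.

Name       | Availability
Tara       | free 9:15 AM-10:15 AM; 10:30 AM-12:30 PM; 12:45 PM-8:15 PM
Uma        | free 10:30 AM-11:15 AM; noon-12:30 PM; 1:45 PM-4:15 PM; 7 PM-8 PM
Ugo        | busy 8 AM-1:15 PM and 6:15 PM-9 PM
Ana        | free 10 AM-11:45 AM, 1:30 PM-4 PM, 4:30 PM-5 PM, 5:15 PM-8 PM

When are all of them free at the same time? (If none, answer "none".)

13:45-16:00

Tara free: 09:15-10:15, 10:30-12:30, 12:45-20:15.
Uma free: 10:30-11:15, 12:00-12:30, 13:45-16:15, 19:00-20:00.
Ugo free: 13:15-18:15 (invert busy blocks within the working day).
Ana free: 10:00-11:45, 13:30-16:00, 16:30-17:00, 17:15-20:00.
Tara ∩ Uma: 10:30-11:15, 12:00-12:30, 13:45-16:15, 19:00-20:00.
Tara ∩ Uma ∩ Ugo: 13:45-16:15.
Tara ∩ Uma ∩ Ugo ∩ Ana: 13:45-16:00.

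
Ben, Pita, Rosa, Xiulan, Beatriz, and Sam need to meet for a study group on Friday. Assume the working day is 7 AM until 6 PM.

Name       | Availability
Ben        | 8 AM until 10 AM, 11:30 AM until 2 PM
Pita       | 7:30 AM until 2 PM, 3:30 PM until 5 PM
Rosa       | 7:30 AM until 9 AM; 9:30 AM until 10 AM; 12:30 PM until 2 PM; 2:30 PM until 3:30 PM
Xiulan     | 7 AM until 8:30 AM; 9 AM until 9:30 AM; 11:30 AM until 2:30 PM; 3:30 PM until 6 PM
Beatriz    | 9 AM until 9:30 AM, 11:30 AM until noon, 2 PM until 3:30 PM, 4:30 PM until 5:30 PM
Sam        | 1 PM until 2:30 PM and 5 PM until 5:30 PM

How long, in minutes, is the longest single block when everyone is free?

Ben ∩ Pita: 08:00-10:00, 11:30-14:00.
Ben ∩ Pita ∩ Rosa: 08:00-09:00, 09:30-10:00, 12:30-14:00.
Ben ∩ Pita ∩ Rosa ∩ Xiulan: 08:00-08:30, 12:30-14:00.
Ben ∩ Pita ∩ Rosa ∩ Xiulan ∩ Beatriz: ∅.
Ben ∩ Pita ∩ Rosa ∩ Xiulan ∩ Beatriz ∩ Sam: ∅.
There is no time when everyone is free.
No common window exists, so the longest block is 0 minutes.

0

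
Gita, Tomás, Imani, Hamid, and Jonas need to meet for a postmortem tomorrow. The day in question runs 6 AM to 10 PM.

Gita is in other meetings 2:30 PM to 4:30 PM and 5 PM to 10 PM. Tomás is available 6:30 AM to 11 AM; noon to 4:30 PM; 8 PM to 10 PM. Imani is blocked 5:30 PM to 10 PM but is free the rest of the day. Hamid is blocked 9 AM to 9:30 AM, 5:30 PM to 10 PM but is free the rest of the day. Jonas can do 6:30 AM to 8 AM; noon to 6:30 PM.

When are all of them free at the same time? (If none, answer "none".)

Gita free: 06:00-14:30, 16:30-17:00 (invert busy blocks within the working day).
Tomás free: 06:30-11:00, 12:00-16:30, 20:00-22:00.
Imani free: 06:00-17:30 (invert busy blocks within the working day).
Hamid free: 06:00-09:00, 09:30-17:30 (invert busy blocks within the working day).
Jonas free: 06:30-08:00, 12:00-18:30.
Gita ∩ Tomás: 06:30-11:00, 12:00-14:30.
Gita ∩ Tomás ∩ Imani: 06:30-11:00, 12:00-14:30.
Gita ∩ Tomás ∩ Imani ∩ Hamid: 06:30-09:00, 09:30-11:00, 12:00-14:30.
Gita ∩ Tomás ∩ Imani ∩ Hamid ∩ Jonas: 06:30-08:00, 12:00-14:30.
Those are the intersection windows.

06:30-08:00, 12:00-14:30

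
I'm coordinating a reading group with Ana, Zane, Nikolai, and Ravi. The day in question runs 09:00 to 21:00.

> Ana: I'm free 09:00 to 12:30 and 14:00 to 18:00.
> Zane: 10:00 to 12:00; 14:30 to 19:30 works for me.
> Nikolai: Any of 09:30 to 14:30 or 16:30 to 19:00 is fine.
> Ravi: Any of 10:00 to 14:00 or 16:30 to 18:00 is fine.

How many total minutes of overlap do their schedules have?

Ana ∩ Zane: 10:00-12:00, 14:30-18:00.
Ana ∩ Zane ∩ Nikolai: 10:00-12:00, 16:30-18:00.
Ana ∩ Zane ∩ Nikolai ∩ Ravi: 10:00-12:00, 16:30-18:00.
Summing the common windows: 120 + 90 = 210 minutes.

210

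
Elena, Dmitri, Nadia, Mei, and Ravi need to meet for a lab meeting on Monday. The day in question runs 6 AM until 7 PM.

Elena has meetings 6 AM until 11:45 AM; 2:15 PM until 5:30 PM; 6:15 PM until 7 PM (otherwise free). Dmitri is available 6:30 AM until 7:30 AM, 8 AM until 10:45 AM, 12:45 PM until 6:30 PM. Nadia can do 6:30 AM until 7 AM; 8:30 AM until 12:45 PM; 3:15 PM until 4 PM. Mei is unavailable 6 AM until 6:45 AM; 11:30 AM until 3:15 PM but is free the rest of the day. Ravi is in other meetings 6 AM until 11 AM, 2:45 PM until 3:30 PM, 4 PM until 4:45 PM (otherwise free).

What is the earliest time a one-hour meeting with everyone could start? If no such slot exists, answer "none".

none

Elena free: 11:45-14:15, 17:30-18:15 (invert busy blocks within the working day).
Dmitri free: 06:30-07:30, 08:00-10:45, 12:45-18:30.
Nadia free: 06:30-07:00, 08:30-12:45, 15:15-16:00.
Mei free: 06:45-11:30, 15:15-19:00 (invert busy blocks within the working day).
Ravi free: 11:00-14:45, 15:30-16:00, 16:45-19:00 (invert busy blocks within the working day).
Elena ∩ Dmitri: 12:45-14:15, 17:30-18:15.
Elena ∩ Dmitri ∩ Nadia: ∅.
Elena ∩ Dmitri ∩ Nadia ∩ Mei: ∅.
Elena ∩ Dmitri ∩ Nadia ∩ Mei ∩ Ravi: ∅.
There is no time when everyone is free.
No common window is at least 60 minutes long.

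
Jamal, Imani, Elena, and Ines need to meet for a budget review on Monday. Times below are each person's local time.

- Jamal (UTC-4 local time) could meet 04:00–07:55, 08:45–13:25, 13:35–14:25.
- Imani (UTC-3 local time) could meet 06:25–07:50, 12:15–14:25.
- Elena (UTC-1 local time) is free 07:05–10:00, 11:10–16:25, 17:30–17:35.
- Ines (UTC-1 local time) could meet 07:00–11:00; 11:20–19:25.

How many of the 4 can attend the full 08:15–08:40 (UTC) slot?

3

Jamal in UTC: 08:00-11:55, 12:45-17:25, 17:35-18:25 (add 4h to convert from UTC-4).
Imani in UTC: 09:25-10:50, 15:15-17:25 (add 3h to convert from UTC-3).
Elena in UTC: 08:05-11:00, 12:10-17:25, 18:30-18:35 (add 1h to convert from UTC-1).
Ines in UTC: 08:00-12:00, 12:20-20:25 (add 1h to convert from UTC-1).
Jamal, Elena, and Ines can make the full 08:15-08:40 slot — that's 3.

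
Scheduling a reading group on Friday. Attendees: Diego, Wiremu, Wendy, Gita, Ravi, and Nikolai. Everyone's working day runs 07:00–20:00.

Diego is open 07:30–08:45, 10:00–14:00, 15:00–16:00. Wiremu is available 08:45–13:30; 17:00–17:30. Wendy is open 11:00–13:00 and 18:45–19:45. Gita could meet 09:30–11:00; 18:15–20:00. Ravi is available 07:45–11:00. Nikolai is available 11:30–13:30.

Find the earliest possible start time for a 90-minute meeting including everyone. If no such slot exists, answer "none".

none

Diego ∩ Wiremu: 10:00-13:30.
Diego ∩ Wiremu ∩ Wendy: 11:00-13:00.
Diego ∩ Wiremu ∩ Wendy ∩ Gita: ∅.
Diego ∩ Wiremu ∩ Wendy ∩ Gita ∩ Ravi: ∅.
Diego ∩ Wiremu ∩ Wendy ∩ Gita ∩ Ravi ∩ Nikolai: ∅.
There is no time when everyone is free.
No common window is at least 90 minutes long.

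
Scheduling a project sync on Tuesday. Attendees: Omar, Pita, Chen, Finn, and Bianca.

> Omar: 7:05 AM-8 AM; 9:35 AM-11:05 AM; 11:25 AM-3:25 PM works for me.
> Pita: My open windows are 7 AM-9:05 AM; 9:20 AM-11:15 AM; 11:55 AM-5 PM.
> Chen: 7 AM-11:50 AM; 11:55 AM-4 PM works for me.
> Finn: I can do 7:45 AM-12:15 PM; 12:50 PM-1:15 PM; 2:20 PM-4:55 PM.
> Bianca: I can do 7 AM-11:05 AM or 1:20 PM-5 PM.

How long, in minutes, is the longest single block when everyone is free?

90

Omar ∩ Pita: 07:05-08:00, 09:35-11:05, 11:55-15:25.
Omar ∩ Pita ∩ Chen: 07:05-08:00, 09:35-11:05, 11:55-15:25.
Omar ∩ Pita ∩ Chen ∩ Finn: 07:45-08:00, 09:35-11:05, 11:55-12:15, 12:50-13:15, 14:20-15:25.
Omar ∩ Pita ∩ Chen ∩ Finn ∩ Bianca: 07:45-08:00, 09:35-11:05, 14:20-15:25.
So the common availability across everyone is 07:45-08:00, 09:35-11:05, 14:20-15:25.
The longest is 09:35-11:05 at 90 minutes.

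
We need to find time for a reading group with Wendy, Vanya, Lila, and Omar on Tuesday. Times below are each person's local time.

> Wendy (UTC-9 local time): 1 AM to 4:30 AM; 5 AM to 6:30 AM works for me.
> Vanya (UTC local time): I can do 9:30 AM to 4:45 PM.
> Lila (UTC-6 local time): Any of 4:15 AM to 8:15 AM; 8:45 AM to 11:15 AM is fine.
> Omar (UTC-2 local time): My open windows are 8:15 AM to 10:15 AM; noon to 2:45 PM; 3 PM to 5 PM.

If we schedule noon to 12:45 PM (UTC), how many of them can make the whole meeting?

3

Wendy in UTC: 10:00-13:30, 14:00-15:30 (add 9h to convert from UTC-9).
Vanya in UTC: 09:30-16:45.
Lila in UTC: 10:15-14:15, 14:45-17:15 (add 6h to convert from UTC-6).
Omar in UTC: 10:15-12:15, 14:00-16:45, 17:00-19:00 (add 2h to convert from UTC-2).
Wendy, Vanya, and Lila can make the full 12:00-12:45 slot — that's 3.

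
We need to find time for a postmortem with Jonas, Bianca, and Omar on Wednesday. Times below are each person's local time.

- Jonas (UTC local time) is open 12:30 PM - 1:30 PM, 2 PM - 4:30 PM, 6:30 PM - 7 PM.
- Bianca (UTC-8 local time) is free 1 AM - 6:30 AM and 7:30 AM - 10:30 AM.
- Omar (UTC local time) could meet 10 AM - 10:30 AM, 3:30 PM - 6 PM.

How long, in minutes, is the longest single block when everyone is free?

Jonas in UTC: 12:30-13:30, 14:00-16:30, 18:30-19:00.
Bianca in UTC: 09:00-14:30, 15:30-18:30 (add 8h to convert from UTC-8).
Omar in UTC: 10:00-10:30, 15:30-18:00.
Jonas ∩ Bianca: 12:30-13:30, 14:00-14:30, 15:30-16:30.
Jonas ∩ Bianca ∩ Omar: 15:30-16:30.
The longest is 15:30-16:30 at 60 minutes.

60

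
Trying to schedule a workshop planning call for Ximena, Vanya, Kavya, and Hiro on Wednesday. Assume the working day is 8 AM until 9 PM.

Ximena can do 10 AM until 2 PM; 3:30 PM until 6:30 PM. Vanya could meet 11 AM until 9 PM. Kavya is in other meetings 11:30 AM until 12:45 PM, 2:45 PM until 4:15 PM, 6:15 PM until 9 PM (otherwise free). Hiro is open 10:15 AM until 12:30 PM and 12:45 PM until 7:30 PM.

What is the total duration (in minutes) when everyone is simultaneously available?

225

Ximena free: 10:00-14:00, 15:30-18:30.
Vanya free: 11:00-21:00.
Kavya free: 08:00-11:30, 12:45-14:45, 16:15-18:15 (invert busy blocks within the working day).
Hiro free: 10:15-12:30, 12:45-19:30.
Ximena ∩ Vanya: 11:00-14:00, 15:30-18:30.
Ximena ∩ Vanya ∩ Kavya: 11:00-11:30, 12:45-14:00, 16:15-18:15.
Ximena ∩ Vanya ∩ Kavya ∩ Hiro: 11:00-11:30, 12:45-14:00, 16:15-18:15.
Those are the intersection windows.
Summing the common windows: 30 + 75 + 120 = 225 minutes.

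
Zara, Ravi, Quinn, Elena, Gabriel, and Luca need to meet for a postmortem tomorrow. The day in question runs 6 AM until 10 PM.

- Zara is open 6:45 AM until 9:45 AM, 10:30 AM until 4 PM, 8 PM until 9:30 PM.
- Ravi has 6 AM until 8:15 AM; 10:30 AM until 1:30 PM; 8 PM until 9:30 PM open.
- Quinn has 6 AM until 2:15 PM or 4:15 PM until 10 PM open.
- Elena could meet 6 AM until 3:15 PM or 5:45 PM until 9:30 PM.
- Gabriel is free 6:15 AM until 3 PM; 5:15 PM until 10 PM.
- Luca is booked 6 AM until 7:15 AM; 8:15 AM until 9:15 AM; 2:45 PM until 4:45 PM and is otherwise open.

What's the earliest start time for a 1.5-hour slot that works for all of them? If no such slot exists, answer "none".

10:30

Zara free: 06:45-09:45, 10:30-16:00, 20:00-21:30.
Ravi free: 06:00-08:15, 10:30-13:30, 20:00-21:30.
Quinn free: 06:00-14:15, 16:15-22:00.
Elena free: 06:00-15:15, 17:45-21:30.
Gabriel free: 06:15-15:00, 17:15-22:00.
Luca free: 07:15-08:15, 09:15-14:45, 16:45-22:00 (invert busy blocks within the working day).
Zara ∩ Ravi: 06:45-08:15, 10:30-13:30, 20:00-21:30.
Zara ∩ Ravi ∩ Quinn: 06:45-08:15, 10:30-13:30, 20:00-21:30.
Zara ∩ Ravi ∩ Quinn ∩ Elena: 06:45-08:15, 10:30-13:30, 20:00-21:30.
Zara ∩ Ravi ∩ Quinn ∩ Elena ∩ Gabriel: 06:45-08:15, 10:30-13:30, 20:00-21:30.
Zara ∩ Ravi ∩ Quinn ∩ Elena ∩ Gabriel ∩ Luca: 07:15-08:15, 10:30-13:30, 20:00-21:30.
So the common availability across everyone is 07:15-08:15, 10:30-13:30, 20:00-21:30.
The first common window of at least 90 minutes is 10:30-13:30, so the earliest start is 10:30.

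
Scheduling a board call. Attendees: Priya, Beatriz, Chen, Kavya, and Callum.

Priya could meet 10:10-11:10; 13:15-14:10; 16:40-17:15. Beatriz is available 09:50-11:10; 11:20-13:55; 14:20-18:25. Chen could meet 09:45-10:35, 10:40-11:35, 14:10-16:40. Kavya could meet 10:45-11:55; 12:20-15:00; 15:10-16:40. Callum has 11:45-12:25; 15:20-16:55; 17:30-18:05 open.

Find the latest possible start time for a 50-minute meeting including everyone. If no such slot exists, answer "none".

none

Priya ∩ Beatriz: 10:10-11:10, 13:15-13:55, 16:40-17:15.
Priya ∩ Beatriz ∩ Chen: 10:10-10:35, 10:40-11:10.
Priya ∩ Beatriz ∩ Chen ∩ Kavya: 10:45-11:10.
Priya ∩ Beatriz ∩ Chen ∩ Kavya ∩ Callum: ∅.
There is no time when everyone is free.
No common window is at least 50 minutes long.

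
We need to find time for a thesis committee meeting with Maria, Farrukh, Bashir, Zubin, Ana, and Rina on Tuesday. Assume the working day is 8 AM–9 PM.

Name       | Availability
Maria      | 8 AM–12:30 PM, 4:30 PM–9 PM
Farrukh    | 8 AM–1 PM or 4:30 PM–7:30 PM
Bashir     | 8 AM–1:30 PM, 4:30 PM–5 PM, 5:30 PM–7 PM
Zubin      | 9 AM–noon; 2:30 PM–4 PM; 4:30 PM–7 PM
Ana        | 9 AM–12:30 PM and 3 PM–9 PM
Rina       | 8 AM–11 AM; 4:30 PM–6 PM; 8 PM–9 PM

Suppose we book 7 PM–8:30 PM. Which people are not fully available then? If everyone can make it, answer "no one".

Bashir, Farrukh, Rina, Zubin

Maria: free for 19:00-20:30. Farrukh: not fully free for 19:00-20:30. Bashir: not fully free for 19:00-20:30. Zubin: not fully free for 19:00-20:30. Ana: free for 19:00-20:30. Rina: not fully free for 19:00-20:30.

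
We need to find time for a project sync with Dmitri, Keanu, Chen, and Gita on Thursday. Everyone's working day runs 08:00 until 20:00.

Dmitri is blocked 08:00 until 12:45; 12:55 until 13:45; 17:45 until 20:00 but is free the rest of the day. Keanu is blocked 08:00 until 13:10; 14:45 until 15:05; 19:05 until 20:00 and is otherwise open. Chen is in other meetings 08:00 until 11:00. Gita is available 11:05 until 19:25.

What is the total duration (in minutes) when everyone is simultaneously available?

Dmitri free: 12:45-12:55, 13:45-17:45 (invert busy blocks within the working day).
Keanu free: 13:10-14:45, 15:05-19:05 (invert busy blocks within the working day).
Chen free: 11:00-20:00 (invert busy blocks within the working day).
Gita free: 11:05-19:25.
Dmitri ∩ Keanu: 13:45-14:45, 15:05-17:45.
Dmitri ∩ Keanu ∩ Chen: 13:45-14:45, 15:05-17:45.
Dmitri ∩ Keanu ∩ Chen ∩ Gita: 13:45-14:45, 15:05-17:45.
Summing the common windows: 60 + 160 = 220 minutes.

220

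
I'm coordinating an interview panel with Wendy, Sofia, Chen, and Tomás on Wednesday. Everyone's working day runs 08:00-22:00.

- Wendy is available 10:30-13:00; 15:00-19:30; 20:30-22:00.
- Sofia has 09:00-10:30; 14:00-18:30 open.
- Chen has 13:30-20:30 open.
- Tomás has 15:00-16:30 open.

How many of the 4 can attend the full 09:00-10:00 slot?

1

Sofia can make the full 09:00-10:00 slot — that's 1.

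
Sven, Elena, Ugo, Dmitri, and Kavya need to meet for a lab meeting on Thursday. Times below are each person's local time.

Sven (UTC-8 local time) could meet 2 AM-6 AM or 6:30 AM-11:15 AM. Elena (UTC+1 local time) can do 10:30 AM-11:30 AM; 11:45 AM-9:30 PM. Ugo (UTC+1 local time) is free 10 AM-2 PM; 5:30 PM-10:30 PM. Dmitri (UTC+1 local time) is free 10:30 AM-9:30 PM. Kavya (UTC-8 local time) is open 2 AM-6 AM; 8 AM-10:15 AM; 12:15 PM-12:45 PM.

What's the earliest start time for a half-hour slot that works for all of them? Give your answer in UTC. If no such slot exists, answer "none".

Sven in UTC: 10:00-14:00, 14:30-19:15 (add 8h to convert from UTC-8).
Elena in UTC: 09:30-10:30, 10:45-20:30 (subtract 1h to convert from UTC+1).
Ugo in UTC: 09:00-13:00, 16:30-21:30 (subtract 1h to convert from UTC+1).
Dmitri in UTC: 09:30-20:30 (subtract 1h to convert from UTC+1).
Kavya in UTC: 10:00-14:00, 16:00-18:15, 20:15-20:45 (add 8h to convert from UTC-8).
Sven ∩ Elena: 10:00-10:30, 10:45-14:00, 14:30-19:15.
Sven ∩ Elena ∩ Ugo: 10:00-10:30, 10:45-13:00, 16:30-19:15.
Sven ∩ Elena ∩ Ugo ∩ Dmitri: 10:00-10:30, 10:45-13:00, 16:30-19:15.
Sven ∩ Elena ∩ Ugo ∩ Dmitri ∩ Kavya: 10:00-10:30, 10:45-13:00, 16:30-18:15.
The first common window of at least 30 minutes is 10:00-10:30, so the earliest start is 10:00.

10:00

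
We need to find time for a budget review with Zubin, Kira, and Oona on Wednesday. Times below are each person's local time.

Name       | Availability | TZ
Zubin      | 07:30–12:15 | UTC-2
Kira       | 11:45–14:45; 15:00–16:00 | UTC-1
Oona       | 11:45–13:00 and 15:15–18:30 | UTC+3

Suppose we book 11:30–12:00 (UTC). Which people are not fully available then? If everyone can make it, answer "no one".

Zubin in UTC: 09:30-14:15 (add 2h to convert from UTC-2).
Kira in UTC: 12:45-15:45, 16:00-17:00 (add 1h to convert from UTC-1).
Oona in UTC: 08:45-10:00, 12:15-15:30 (subtract 3h to convert from UTC+3).
Zubin: free for 11:30-12:00. Kira: not fully free for 11:30-12:00. Oona: not fully free for 11:30-12:00.

Kira, Oona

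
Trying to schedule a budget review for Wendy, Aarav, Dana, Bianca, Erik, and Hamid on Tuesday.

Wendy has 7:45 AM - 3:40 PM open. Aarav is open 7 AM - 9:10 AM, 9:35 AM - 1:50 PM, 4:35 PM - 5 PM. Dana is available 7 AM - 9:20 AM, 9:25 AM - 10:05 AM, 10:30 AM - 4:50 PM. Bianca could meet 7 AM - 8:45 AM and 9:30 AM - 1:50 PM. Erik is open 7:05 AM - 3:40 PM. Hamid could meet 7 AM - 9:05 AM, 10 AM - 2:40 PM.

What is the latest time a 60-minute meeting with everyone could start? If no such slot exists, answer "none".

12:50

Wendy ∩ Aarav: 07:45-09:10, 09:35-13:50.
Wendy ∩ Aarav ∩ Dana: 07:45-09:10, 09:35-10:05, 10:30-13:50.
Wendy ∩ Aarav ∩ Dana ∩ Bianca: 07:45-08:45, 09:35-10:05, 10:30-13:50.
Wendy ∩ Aarav ∩ Dana ∩ Bianca ∩ Erik: 07:45-08:45, 09:35-10:05, 10:30-13:50.
Wendy ∩ Aarav ∩ Dana ∩ Bianca ∩ Erik ∩ Hamid: 07:45-08:45, 10:00-10:05, 10:30-13:50.
The last common window of at least 60 minutes is 10:30-13:50; a 60-minute meeting can start as late as 12:50 and still end by 13:50.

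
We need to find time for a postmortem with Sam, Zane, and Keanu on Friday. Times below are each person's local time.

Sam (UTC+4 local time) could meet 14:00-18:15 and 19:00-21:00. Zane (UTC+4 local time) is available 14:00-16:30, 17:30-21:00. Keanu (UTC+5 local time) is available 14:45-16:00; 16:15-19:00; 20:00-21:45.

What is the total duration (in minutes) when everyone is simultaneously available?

Sam in UTC: 10:00-14:15, 15:00-17:00 (subtract 4h to convert from UTC+4).
Zane in UTC: 10:00-12:30, 13:30-17:00 (subtract 4h to convert from UTC+4).
Keanu in UTC: 09:45-11:00, 11:15-14:00, 15:00-16:45 (subtract 5h to convert from UTC+5).
Sam ∩ Zane: 10:00-12:30, 13:30-14:15, 15:00-17:00.
Sam ∩ Zane ∩ Keanu: 10:00-11:00, 11:15-12:30, 13:30-14:00, 15:00-16:45.
Those are the intersection windows.
Summing the common windows: 60 + 75 + 30 + 105 = 270 minutes.

270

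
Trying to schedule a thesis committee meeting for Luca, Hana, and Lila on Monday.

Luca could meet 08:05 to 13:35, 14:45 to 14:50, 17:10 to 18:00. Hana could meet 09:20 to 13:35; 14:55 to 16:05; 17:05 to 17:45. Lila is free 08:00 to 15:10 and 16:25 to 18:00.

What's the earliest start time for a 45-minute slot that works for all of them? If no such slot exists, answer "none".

09:20

Luca ∩ Hana: 09:20-13:35, 17:10-17:45.
Luca ∩ Hana ∩ Lila: 09:20-13:35, 17:10-17:45.
The first common window of at least 45 minutes is 09:20-13:35, so the earliest start is 09:20.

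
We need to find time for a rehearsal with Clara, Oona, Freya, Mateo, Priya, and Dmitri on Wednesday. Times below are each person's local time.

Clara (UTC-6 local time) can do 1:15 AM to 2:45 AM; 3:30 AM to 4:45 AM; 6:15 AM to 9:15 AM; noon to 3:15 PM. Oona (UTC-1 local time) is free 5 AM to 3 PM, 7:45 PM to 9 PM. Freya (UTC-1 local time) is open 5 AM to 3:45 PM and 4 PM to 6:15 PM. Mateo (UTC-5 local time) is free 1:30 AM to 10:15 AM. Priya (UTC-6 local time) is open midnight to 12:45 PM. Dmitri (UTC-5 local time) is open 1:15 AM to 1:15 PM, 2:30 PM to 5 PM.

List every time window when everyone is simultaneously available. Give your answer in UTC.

07:15-08:45, 09:30-10:45, 12:15-15:15

Clara in UTC: 07:15-08:45, 09:30-10:45, 12:15-15:15, 18:00-21:15 (add 6h to convert from UTC-6).
Oona in UTC: 06:00-16:00, 20:45-22:00 (add 1h to convert from UTC-1).
Freya in UTC: 06:00-16:45, 17:00-19:15 (add 1h to convert from UTC-1).
Mateo in UTC: 06:30-15:15 (add 5h to convert from UTC-5).
Priya in UTC: 06:00-18:45 (add 6h to convert from UTC-6).
Dmitri in UTC: 06:15-18:15, 19:30-22:00 (add 5h to convert from UTC-5).
Clara ∩ Oona: 07:15-08:45, 09:30-10:45, 12:15-15:15, 20:45-21:15.
Clara ∩ Oona ∩ Freya: 07:15-08:45, 09:30-10:45, 12:15-15:15.
Clara ∩ Oona ∩ Freya ∩ Mateo: 07:15-08:45, 09:30-10:45, 12:15-15:15.
Clara ∩ Oona ∩ Freya ∩ Mateo ∩ Priya: 07:15-08:45, 09:30-10:45, 12:15-15:15.
Clara ∩ Oona ∩ Freya ∩ Mateo ∩ Priya ∩ Dmitri: 07:15-08:45, 09:30-10:45, 12:15-15:15.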